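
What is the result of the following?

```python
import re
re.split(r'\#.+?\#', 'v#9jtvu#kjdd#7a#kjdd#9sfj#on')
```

['v', 'kjdd', 'kjdd', 'on']

Because the quantifier is non-greedy, it stops expanding at the earliest point where the rest of the pattern can succeed.
Matches to split on: at [1:8] → '#9jtvu#'; at [12:16] → '#7a#'; at [20:26] → '#9sfj#'.
Each match becomes a cut point; 4 segments remain.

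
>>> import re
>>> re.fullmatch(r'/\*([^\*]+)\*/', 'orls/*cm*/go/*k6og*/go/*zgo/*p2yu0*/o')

None

`re.fullmatch` is like wrapping the pattern in `^…$` (in single-line mode).
Here there's no way to consume every character, so the call returns None.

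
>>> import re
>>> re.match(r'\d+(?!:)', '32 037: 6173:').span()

The negative lookaround is zero-width — it rules out positions where the adjacent text would match, without consuming anything.
`re.match` only tries the pattern at the start of the string.
The match spans [0:2] → '32'.

(0, 2)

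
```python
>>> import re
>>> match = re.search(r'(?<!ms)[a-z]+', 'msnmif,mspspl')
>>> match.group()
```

`(?!…)`/`(?<!…)` only lets a position through if the neighbouring text does NOT match; no characters are consumed.
The match spans [0:6] → 'msnmif'.

'msnmif'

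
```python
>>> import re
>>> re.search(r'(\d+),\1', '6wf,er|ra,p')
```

The backreference `\1` re-matches whatever the first group consumed, character for character.
Unlike `match`, `search` isn't anchored — it looks for the pattern anywhere in the string.
Here no position works, so the call returns None.

None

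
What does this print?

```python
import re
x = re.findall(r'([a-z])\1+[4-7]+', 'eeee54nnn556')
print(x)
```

`\1` has to match the exact text group 1 already captured.
`findall` collects group 1 from each match (2 total).

['e', 'n']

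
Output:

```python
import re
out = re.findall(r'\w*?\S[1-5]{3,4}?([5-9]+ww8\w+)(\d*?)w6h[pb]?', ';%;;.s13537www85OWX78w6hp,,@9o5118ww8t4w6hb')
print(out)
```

[('8ww8t4', '')]

The pattern matches zero or more of a word character (lazy), then a non-whitespace character, then 3 to 4 of a character in [1-5] (lazy); then one or more of a character in [5-9], then the literal 'ww8', then one or more of a word character (captured); then zero or more of a digit (lazy) (captured); then the literal 'w6h', then optionally one of [pb].
Walking the string: at [28:43] match '9o5118ww8t4w6hb', groups = ('8ww8t4', '').
`findall` packs the 2 group values into a tuple for every match.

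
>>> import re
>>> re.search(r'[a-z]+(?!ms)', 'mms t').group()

The negative lookaround is zero-width — it rules out positions where the adjacent text would match, without consuming anything.
Unlike `match`, `search` isn't anchored — it looks for the pattern anywhere in the string.
The match spans [0:3] → 'mms'.

'mms'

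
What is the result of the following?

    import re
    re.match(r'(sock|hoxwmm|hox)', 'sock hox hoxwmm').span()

(0, 4)

`re.match` only tries the pattern at the start of the string.
The match spans [0:4] → 'sock'.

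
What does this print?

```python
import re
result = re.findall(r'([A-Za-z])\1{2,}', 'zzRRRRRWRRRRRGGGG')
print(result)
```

['R', 'R', 'G']

`\1` has to match the exact text group 1 already captured.
With a single group, `findall` returns only what that group captured — 3 items.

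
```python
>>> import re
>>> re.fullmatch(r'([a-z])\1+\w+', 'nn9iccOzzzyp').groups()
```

The match spans [0:12] → 'nn9iccOzzzyp'.
Captured: group 1 = 'n'.

('n',)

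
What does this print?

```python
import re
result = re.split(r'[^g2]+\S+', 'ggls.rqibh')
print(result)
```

['gg', '']

This matches one or more of any character except [g2]; then one or more of a non-whitespace character.
`split` removes every match and returns the 2 fragments in between.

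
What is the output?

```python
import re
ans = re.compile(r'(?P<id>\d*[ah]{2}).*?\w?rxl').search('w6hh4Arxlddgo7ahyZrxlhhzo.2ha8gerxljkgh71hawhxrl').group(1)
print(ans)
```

Pattern: zero or more of a digit, then exactly 2 of one of [ah] (captured as 'id'); then zero or more of any character (lazy); then optionally a word character, then the literal 'rxl'.
With the lazy modifier that quantifier settles for the fewest repetitions that let the rest of the pattern succeed (the atoms after it are unaffected and can still be greedy).
Unlike `match`, `search` isn't anchored — it looks for the pattern anywhere in the string.
The match spans [1:9] → '6hh4Arxl'.
Captured: group 1 = '6hh'.

6hh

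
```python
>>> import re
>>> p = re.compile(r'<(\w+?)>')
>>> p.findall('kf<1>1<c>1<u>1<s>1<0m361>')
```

['1', 'c', 'u', 's', '0m361']

Matches: at [2:5] match '<1>', group 1 = '1'; at [6:9] match '<c>', group 1 = 'c'; at [10:13] match '<u>', group 1 = 'u'; at [14:17] match '<s>', group 1 = 's'; at [18:25] match '<0m361>', group 1 = '0m361'.
One capturing group, so `findall` returns just the captured substring from each match — 5 in all.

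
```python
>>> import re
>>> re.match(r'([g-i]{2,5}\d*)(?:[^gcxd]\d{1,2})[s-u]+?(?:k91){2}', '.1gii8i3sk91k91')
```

Pattern: 2 to 5 of a character in [g-i], then zero or more of a digit (captured); then any character except [gcxd], then 1 to 2 of a digit (non-capturing group); then one or more of a character in [s-u] (lazy), then the literal 'k91' repeated 2 times.
With `match`, the pattern is implicitly anchored at the beginning.
Here position 0 doesn't satisfy it, so the call returns None.

None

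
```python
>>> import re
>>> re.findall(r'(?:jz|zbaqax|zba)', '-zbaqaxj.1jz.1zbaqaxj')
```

`|` is ordered: at each position the engine commits to the first alternative that works.
Scanning left to right: at [1:7] → 'zbaqax'; at [10:12] → 'jz'; at [14:20] → 'zbaqax'.
No capturing groups, so `findall` returns the 3 full match strings.

['zbaqax', 'jz', 'zbaqax']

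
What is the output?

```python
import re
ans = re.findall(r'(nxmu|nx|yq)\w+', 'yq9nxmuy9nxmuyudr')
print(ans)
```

['yq']

`findall` collects group 1 from the one match (1 total).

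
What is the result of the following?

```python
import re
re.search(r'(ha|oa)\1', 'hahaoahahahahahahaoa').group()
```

'haha'

After group 1 captures some text, `\1` only succeeds where that same text appears again.
`search` walks the string left to right and returns the first match it finds.
The match spans [0:4] → 'haha'.
Captured: group 1 = 'ha'.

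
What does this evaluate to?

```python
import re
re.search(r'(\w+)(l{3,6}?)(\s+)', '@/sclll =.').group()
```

'sclll '

The pattern matches one or more of a word character (captured); then 3 to 6 of a literal 'l' (lazy) (captured); then one or more of whitespace (captured).
`search` walks the string left to right and returns the first match it finds.
The match spans [2:8] → 'sclll '.
Captured: group 1 = 'sc', group 2 = 'lll', group 3 = ' '.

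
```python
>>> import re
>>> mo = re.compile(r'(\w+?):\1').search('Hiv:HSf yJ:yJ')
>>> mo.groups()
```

('yJ',)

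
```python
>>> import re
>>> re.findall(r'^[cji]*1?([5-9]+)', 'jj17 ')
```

['7']

The pattern matches anchored at the start of the string; then zero or more of one of [cji], then optionally a literal '1'; then one or more of a character in [5-9] (captured).
Walking the string: at [0:4] match 'jj17', group 1 = '7'.
With a single group, `findall` returns only what that group captured — 1 item.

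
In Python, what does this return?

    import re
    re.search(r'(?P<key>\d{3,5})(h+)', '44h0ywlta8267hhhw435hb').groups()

('8267', 'hhh')

The match spans [9:16] → '8267hhh'.
Captured: group 1 = '8267', group 2 = 'hhh'.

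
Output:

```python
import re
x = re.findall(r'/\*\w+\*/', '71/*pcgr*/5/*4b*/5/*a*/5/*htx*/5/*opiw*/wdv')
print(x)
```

With no groups in the pattern, `findall` gives back each whole match — 5 here.

['/*pcgr*/', '/*4b*/', '/*a*/', '/*htx*/', '/*opiw*/']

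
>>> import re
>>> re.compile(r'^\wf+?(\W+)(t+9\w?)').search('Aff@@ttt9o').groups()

('@@', 'ttt9o')

Pattern: anchored at the start of the string; then a word character; then one or more of a literal 'f' (lazy); then one or more of a non-word character (captured); then one or more of the literal 't', then a literal '9', then optionally a word character (captured).
`re.search` tries every starting position until one works.
The match spans [0:10] → 'Aff@@ttt9o'.
Captured: group 1 = '@@', group 2 = 'ttt9o'.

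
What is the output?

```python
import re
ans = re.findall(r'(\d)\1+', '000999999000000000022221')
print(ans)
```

['0', '9', '0', '2']

A backreference is literal: `\1` must see the identical characters the first group matched.
With a single group, `findall` returns only what that group captured — 4 items.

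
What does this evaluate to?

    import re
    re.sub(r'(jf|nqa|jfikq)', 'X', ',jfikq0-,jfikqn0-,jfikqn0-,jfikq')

',Xikq0-,Xikqn0-,Xikqn0-,Xikq'

Branches in `(...|...)` are attempted left-to-right; the first branch that allows the whole pattern to succeed is taken.
Matches: at [1:3] → 'jf'; at [9:11] → 'jf'; at [18:20] → 'jf'; at [27:29] → 'jf'.
Each match is replaced by 'X'.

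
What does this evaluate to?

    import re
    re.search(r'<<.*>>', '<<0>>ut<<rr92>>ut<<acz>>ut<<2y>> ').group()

'<<0>>ut<<rr92>>ut<<acz>>ut<<2y>>'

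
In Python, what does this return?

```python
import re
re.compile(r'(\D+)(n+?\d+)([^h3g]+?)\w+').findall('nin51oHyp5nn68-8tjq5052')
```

[('ni', 'n51', 'o')]

The pattern matches one or more of a non-digit (captured); then one or more of the literal 'n' (lazy), then one or more of a digit (captured); then one or more of any character except [h3g] (lazy) (captured); then one or more of a word character.
A `+?`/`*?`/`{m,n}?` starts at its minimum and grows only as far as needed for what follows to match.
Walking the string: at [0:14] match 'nin51oHyp5nn68', groups = ('ni', 'n51', 'o').
With 3 capturing groups, `findall` returns a 3-tuple per match.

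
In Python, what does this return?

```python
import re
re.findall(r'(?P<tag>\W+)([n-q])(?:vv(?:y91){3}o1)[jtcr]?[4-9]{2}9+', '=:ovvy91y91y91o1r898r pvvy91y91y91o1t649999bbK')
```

The pattern matches one or more of a non-word character (captured as 'tag'); then a character in [n-q] (captured); then the literal 'vv', then the literal 'y91' repeated 3 times, then the literal 'o1' (non-capturing group); then optionally one of [jtcr], then exactly 2 of a character in [4-9], then one or more of a literal '9'.
2 groups means the one result is a tuple of 2 captured strings — 1 here.

[(' ', 'p')]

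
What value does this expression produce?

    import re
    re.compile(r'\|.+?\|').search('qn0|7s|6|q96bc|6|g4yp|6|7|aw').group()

'|7s|'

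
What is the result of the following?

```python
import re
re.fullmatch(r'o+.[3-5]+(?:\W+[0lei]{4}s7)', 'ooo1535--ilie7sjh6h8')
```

None

For `fullmatch`, every character of the input must be accounted for by the pattern.
Here there's no way to consume every character, so the call returns None.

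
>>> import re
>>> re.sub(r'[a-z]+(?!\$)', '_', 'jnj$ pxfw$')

`(?!…)`/`(?<!…)` only lets a position through if the neighbouring text does NOT match; no characters are consumed.
Matches: at [0:2] → 'jn'; at [5:8] → 'pxf'.
`sub` substitutes '_' at each match site.

'_j$ _w$'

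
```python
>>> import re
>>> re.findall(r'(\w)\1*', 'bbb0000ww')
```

['b', '0', 'w']

`\1` has to match the exact text group 1 already captured.
Scanning left to right: at [0:3] match 'bbb', group 1 = 'b'; at [3:7] match '0000', group 1 = '0'; at [7:9] match 'ww', group 1 = 'w'.
One capturing group, so `findall` returns just the captured substring from each match — 3 in all.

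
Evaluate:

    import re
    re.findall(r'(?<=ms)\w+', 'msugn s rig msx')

['ugn', 'x']

The positive lookaround only admits positions where the adjacent text matches; those characters stay outside the span.
Since nothing is captured, `findall` lists the 2 matched substrings directly.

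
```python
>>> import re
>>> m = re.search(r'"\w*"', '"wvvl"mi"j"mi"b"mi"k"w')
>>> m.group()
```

'"wvvl"'

`re.search` tries every starting position until one works.
The match spans [0:6] → '"wvvl"'.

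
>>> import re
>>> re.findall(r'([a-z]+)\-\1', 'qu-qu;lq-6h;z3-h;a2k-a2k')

['qu']

`\1` has to match the exact text group 1 already captured.
Walking the string: at [0:5] match 'qu-qu', group 1 = 'qu'.
With a single group, `findall` returns only what that group captured — 1 item.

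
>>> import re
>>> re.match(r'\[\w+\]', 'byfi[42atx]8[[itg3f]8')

`re.match` won't scan ahead — the pattern has to work from the very first character.
Here the pattern fails at index 0, so the call returns None.

None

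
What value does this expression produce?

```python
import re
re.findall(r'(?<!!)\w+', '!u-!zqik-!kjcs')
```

['qik', 'jcs']

The negative lookahead/lookbehind blocks any match where the forbidden context is present.
Scanning left to right: at [5:8] → 'qik'; at [11:14] → 'jcs'.
No capturing groups, so `findall` returns the 2 full match strings.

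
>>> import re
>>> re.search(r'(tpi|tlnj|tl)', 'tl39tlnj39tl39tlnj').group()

`search` walks the string left to right and returns the first match it finds.
The match spans [0:2] → 'tl'.
Captured: group 1 = 'tl'.

'tl'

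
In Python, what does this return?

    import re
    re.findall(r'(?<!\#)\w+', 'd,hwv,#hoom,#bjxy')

['d', 'hwv', 'oom', 'jxy']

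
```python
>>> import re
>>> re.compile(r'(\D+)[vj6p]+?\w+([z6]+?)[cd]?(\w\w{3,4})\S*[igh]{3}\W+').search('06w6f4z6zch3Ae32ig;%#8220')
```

Here nothing in the string fits, so the call returns None.

None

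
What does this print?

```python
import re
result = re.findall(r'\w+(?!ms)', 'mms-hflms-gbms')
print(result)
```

The negative lookahead/lookbehind blocks any match where the forbidden context is present.
No capturing groups, so `findall` returns the 3 full match strings.

['mms', 'hflms', 'gbms']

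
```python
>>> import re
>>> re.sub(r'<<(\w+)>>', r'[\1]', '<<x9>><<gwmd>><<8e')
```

'[x9][gwmd]<<8e'

Matches: at [0:6] → '<<x9>>'; at [6:14] → '<<gwmd>>'.
`\1` in the replacement pulls in group 1's text for each match.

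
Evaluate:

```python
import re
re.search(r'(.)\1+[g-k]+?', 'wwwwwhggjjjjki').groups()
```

`\1` has to match the exact text group 1 already captured.
`re.search` scans for the first position where the pattern succeeds.
The match spans [0:6] → 'wwwwwh'.
Captured: group 1 = 'w'.

('w',)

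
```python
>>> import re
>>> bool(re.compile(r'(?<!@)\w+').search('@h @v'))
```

False

The negative lookaround is zero-width — it rules out positions where the adjacent text would match, without consuming anything.
`re.search` tries every starting position until one works.
Here nothing in the string fits, so the call returns None, and `bool(None)` is False.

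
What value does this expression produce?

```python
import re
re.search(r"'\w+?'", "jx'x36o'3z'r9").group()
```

"'x36o'"

`search` walks the string left to right and returns the first match it finds.
The match spans [2:8] → "'x36o'".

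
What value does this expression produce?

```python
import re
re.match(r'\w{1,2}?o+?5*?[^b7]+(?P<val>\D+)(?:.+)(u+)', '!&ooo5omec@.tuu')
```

Pattern: 1 to 2 of a word character (lazy); then one or more of a literal 'o' (lazy), then zero or more of a literal '5' (lazy); then one or more of any character except [b7]; then one or more of a non-digit (captured as 'val'); then one or more of any character (non-capturing group); then one or more of a literal 'u' (captured).
`match` is anchored at position 0; if the pattern doesn't fit there, it returns None.
Here the string doesn't start with a match, so the call returns None.

None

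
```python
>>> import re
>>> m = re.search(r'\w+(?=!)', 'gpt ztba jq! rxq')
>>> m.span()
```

The lookaround is zero-width — it requires the adjacent text to match without consuming it, so the asserted text isn't part of the match.
`re.search` tries every starting position until one works.
The match spans [9:11] → 'jq'.

(9, 11)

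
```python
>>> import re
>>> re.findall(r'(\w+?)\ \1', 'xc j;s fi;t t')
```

['t']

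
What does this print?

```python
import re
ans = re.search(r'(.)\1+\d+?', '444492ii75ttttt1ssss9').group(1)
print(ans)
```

4

`\1` is not a pattern — it's the concrete string captured by group 1, re-applied verbatim.
Unlike `match`, `search` isn't anchored — it looks for the pattern anywhere in the string.
The match spans [0:5] → '44449'.
Captured: group 1 = '4'.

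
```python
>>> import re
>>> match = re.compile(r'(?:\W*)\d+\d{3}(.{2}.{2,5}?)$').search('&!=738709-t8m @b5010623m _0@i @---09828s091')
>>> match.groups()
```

The pattern matches zero or more of a non-word character (non-capturing group); then one or more of a digit, then exactly 3 of a digit; then exactly 2 of any character, then 2 to 5 of any character (lazy) (captured); then anchored at the end.
Unlike `match`, `search` isn't anchored — it looks for the pattern anywhere in the string.
The match spans [29:43] → ' @---09828s091'.
Captured: group 1 = 's091'.

('s091',)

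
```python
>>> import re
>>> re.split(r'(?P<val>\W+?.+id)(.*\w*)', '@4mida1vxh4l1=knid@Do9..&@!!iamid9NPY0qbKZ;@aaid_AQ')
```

['', '@4mida1vxh4l1=knid@Do9..&@!!iamid9NPY0qbKZ;@aaid', '_AQ', '']

Pattern: one or more of a non-word character (lazy), then one or more of any character, then the literal 'id' (captured as 'val'); then zero or more of any character, then zero or more of a word character (captured).
Matches to split on: at [0:51] → '@4mida1vxh4l1=knid@Do9..&@!!iamid9NPY0qbKZ;@aaid_AQ'.
Because the pattern has a capturing group, `split` also inserts each captured text between the pieces.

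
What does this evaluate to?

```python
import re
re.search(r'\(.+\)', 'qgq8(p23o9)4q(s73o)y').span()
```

(4, 19)

The match spans [4:19] → '(p23o9)4q(s73o)'.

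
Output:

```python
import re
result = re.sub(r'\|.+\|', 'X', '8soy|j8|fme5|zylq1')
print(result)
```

8soyXzylq1

Matches: at [4:13] → '|j8|fme5|'.
Each match is replaced by 'X'.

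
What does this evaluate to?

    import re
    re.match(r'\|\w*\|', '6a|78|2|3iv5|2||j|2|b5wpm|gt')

None

`match` is anchored at position 0; if the pattern doesn't fit there, it returns None.
Here the string doesn't start with a match, so the call returns None.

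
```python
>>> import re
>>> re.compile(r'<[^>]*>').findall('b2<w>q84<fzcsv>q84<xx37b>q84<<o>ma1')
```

Scanning left to right: at [2:5] → '<w>'; at [8:15] → '<fzcsv>'; at [18:25] → '<xx37b>'; at [28:32] → '<<o>'.
Since nothing is captured, `findall` lists the 4 matched substrings directly.

['<w>', '<fzcsv>', '<xx37b>', '<<o>']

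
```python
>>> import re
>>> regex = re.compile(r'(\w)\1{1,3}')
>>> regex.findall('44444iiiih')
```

['4', 'i']

A backreference is literal: `\1` must see the identical characters the first group matched.
Matches: at [0:4] match '4444', group 1 = '4'; at [5:9] match 'iiii', group 1 = 'i'.
One capturing group, so `findall` returns just the captured substring from each match — 2 in all.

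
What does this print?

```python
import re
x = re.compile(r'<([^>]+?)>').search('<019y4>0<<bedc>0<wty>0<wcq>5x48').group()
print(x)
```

The match spans [0:7] → '<019y4>'.

<019y4>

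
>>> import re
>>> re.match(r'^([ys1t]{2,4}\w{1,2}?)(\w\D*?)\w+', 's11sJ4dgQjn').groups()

('s11sJ', '4')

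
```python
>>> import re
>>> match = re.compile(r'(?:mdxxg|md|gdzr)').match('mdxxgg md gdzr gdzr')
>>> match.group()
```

'mdxxg'

`re.match` won't scan ahead — the pattern has to work from the very first character.
The match spans [0:5] → 'mdxxg'.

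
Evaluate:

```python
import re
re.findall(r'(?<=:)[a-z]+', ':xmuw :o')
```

['xmuw', 'o']

The `(?=…)`/`(?<=…)` assertion just peeks at neighbouring text; it doesn't advance the match position.
Scanning left to right: at [1:5] → 'xmuw'; at [7:8] → 'o'.
No capturing groups, so `findall` returns the 2 full match strings.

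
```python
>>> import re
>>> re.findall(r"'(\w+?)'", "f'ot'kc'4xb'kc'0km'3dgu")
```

['ot', '4xb', '0km']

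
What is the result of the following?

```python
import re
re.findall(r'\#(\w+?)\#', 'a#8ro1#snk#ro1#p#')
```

['8ro1', 'ro1']

With a single group, `findall` returns only what that group captured — 2 items.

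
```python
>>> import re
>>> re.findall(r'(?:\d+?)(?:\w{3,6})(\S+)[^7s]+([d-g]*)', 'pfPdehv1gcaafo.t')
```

This matches one or more of a digit (lazy) (non-capturing group); then 3 to 6 of a word character (non-capturing group); then one or more of a non-whitespace character (captured); then one or more of any character except [7s]; then zero or more of a character in [d-g] (captured).
Walking the string: at [7:16] match '1gcaafo.t', groups = ('.', '').
2 groups means the one result is a tuple of 2 captured strings — 1 here.

[('.', '')]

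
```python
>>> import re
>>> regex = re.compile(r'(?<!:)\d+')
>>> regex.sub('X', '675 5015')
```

`(?!…)`/`(?<!…)` only lets a position through if the neighbouring text does NOT match; no characters are consumed.
Matches: at [0:3] → '675'; at [4:8] → '5015'.
Each match is replaced by 'X'.

'X X'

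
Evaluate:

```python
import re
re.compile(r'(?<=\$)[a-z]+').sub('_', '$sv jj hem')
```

'$_ jj hem'

Because the assertion is zero-width, the text it checks is not consumed and won't appear in the result.
Matches: at [1:3] → 'sv'.
Each match is replaced by '_'.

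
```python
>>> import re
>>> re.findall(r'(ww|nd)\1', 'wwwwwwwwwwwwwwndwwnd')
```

['ww', 'ww', 'ww']

`\1` is not a pattern — it's the concrete string captured by group 1, re-applied verbatim.
Scanning left to right: at [0:4] match 'wwww', group 1 = 'ww'; at [4:8] match 'wwww', group 1 = 'ww'; at [8:12] match 'wwww', group 1 = 'ww'.
`findall` collects group 1 from each match (3 total).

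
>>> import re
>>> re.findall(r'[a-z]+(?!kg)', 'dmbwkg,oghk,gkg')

['dmbwkg', 'oghk', 'gkg']

The negative lookaround is zero-width — it rules out positions where the adjacent text would match, without consuming anything.
Scanning left to right: at [0:6] → 'dmbwkg'; at [7:11] → 'oghk'; at [12:15] → 'gkg'.
No capturing groups, so `findall` returns the 3 full match strings.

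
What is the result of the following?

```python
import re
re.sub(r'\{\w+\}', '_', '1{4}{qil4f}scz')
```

Matches: at [1:4] → '{4}'; at [4:11] → '{qil4f}'.
Each match is replaced by '_'.

'1__scz'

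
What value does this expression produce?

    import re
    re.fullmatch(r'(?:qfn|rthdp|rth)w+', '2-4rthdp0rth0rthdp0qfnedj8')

`re.fullmatch` requires the pattern to consume the entire string.
Here the string isn't matched end-to-end, so the call returns None.

None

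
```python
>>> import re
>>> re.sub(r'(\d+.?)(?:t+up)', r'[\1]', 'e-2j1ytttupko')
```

Pattern: one or more of a digit, then optionally any character (captured); then one or more of the literal 't', then the literal 'up' (non-capturing group).
Matches: at [4:11] → '1ytttup'.
The replacement refers to a captured group, so each match is rewritten using its own captured text.

'e-2j[1y]ko'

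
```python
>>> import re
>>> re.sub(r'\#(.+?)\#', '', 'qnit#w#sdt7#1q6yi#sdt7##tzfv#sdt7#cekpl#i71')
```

'qnitsdt7sdt7sdt7i71'

Because the quantifier is non-greedy, it stops expanding at the earliest point where the rest of the pattern can succeed.
Matches: at [4:7] → '#w#'; at [11:18] → '#1q6yi#'; at [22:29] → '##tzfv#'; at [33:40] → '#cekpl#'.
`sub` substitutes '' at each match site.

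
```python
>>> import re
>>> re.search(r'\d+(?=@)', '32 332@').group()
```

Because the assertion is zero-width, the text it checks is not consumed and won't appear in the result.
Unlike `match`, `search` isn't anchored — it looks for the pattern anywhere in the string.
The match spans [3:6] → '332'.

'332'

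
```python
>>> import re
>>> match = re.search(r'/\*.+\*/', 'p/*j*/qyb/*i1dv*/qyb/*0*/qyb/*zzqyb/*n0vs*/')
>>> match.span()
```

(1, 43)

The match spans [1:43] → '/*j*/qyb/*i1dv*/qyb/*0*/qyb/*zzqyb/*n0vs*/'.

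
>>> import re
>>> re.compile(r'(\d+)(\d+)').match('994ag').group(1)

This matches one or more of a digit (captured); then one or more of a digit (captured).
`match` is anchored at position 0; if the pattern doesn't fit there, it returns None.
The match spans [0:3] → '994'.
Captured: group 1 = '99', group 2 = '4'.

'99'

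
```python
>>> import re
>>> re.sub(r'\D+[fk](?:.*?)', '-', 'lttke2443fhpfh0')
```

Pattern: one or more of a non-digit, then one of [fk]; then zero or more of any character (lazy) (non-capturing group).
A non-greedy quantifier consumes as few characters as it can — just enough that the remainder of the pattern still matches from where it stops; whatever follows it matches normally.
Matches: at [0:4] → 'lttk'; at [9:13] → 'fhpf'.
Each match is replaced by '-'.

'-e2443-h0'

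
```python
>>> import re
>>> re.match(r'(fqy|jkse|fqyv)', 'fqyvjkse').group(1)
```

'fqy'

The regex engine tests alternatives in the order written; an earlier branch that matches wins even if a later one would match more.
`match` is anchored at position 0; if the pattern doesn't fit there, it returns None.
The match spans [0:3] → 'fqy'.
Captured: group 1 = 'fqy'.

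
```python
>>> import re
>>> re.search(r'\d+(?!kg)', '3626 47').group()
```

'3626'

The negative lookahead/lookbehind blocks any match where the forbidden context is present.
`re.search` scans for the first position where the pattern succeeds.
The match spans [0:4] → '3626'.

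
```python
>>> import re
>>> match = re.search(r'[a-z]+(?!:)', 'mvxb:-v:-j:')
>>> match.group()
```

'mvx'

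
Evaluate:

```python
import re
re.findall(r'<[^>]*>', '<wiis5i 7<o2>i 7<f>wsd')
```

['<wiis5i 7<o2>', '<f>']

No capturing groups, so `findall` returns the 2 full match strings.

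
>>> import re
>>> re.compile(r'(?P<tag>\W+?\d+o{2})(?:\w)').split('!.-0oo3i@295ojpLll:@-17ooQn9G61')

This matches one or more of a non-word character (lazy), then one or more of a digit, then exactly 2 of a literal 'o' (captured as 'tag'); then a word character (non-capturing group).
Matches to split on: at [0:7] → '!.-0oo3'; at [18:26] → ':@-17ooQ'.
`re.split` interleaves the captured-group text with the surrounding fragments.

['', '!.-0oo', 'i@295ojpLll', ':@-17oo', 'n9G61']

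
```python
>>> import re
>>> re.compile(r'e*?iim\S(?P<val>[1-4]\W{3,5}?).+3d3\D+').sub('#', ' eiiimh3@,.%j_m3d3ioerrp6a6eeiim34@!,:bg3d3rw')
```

' ei#'

This matches zero or more of the literal 'e' (lazy), then the literal 'iim', then a non-whitespace character; then a character in [1-4], then 3 to 5 of a non-word character (lazy) (captured as 'val'); then one or more of any character, then the literal '3d3', then one or more of a non-digit.
Matches: at [3:45] → 'iimh3@,.%j_m3d3ioerrp6a6eeiim34@!,:bg3d3rw'.
`sub` substitutes '#' at each match site.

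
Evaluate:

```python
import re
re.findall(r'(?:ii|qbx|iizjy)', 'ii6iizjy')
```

['ii', 'ii']

Alternation tries branches left to right and keeps the first one that lets the overall match succeed at that position.
Scanning left to right: at [0:2] → 'ii'; at [3:5] → 'ii'.
Since nothing is captured, `findall` lists the 2 matched substrings directly.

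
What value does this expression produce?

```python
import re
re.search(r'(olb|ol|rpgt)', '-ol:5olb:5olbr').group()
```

'ol'

The match spans [1:3] → 'ol'.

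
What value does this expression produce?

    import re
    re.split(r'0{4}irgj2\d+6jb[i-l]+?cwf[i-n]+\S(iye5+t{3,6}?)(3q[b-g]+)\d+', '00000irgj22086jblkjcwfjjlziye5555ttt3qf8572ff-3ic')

The pattern matches exactly 4 of the literal '0', then the literal 'ir', then the literal 'gj2'; then one or more of a digit, then the literal '6jb', then one or more of a character in [i-l] (lazy); then the literal 'cwf', then one or more of a character in [i-n], then a non-whitespace character; then the literal 'iye', then one or more of the literal '5', then 3 to 6 of the literal 't' (lazy) (captured); then the literal '3q', then one or more of a character in [b-g] (captured); then one or more of a digit.
Matches to split on: at [1:43] → '0000irgj22086jblkjcwfjjlziye5555ttt3qf8572'.
`re.split` interleaves the captured-group text with the surrounding fragments.

['0', 'iye5555ttt', '3qf', 'ff-3ic']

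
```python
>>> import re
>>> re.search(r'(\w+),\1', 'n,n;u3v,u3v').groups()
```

`\1` is not a pattern — it's the concrete string captured by group 1, re-applied verbatim.
Unlike `match`, `search` isn't anchored — it looks for the pattern anywhere in the string.
The match spans [0:3] → 'n,n'.
Captured: group 1 = 'n'.

('n',)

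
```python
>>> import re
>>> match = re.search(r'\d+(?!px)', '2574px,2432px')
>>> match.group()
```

'257'

`(?!…)`/`(?<!…)` only lets a position through if the neighbouring text does NOT match; no characters are consumed.
The match spans [0:3] → '257'.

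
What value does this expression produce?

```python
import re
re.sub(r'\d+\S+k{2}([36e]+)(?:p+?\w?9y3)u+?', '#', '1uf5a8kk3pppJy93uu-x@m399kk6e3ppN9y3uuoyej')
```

Because the quantifier is non-greedy, it stops expanding at the earliest point where the rest of the pattern can succeed.
Each match is replaced by '#'.

'#uoyej'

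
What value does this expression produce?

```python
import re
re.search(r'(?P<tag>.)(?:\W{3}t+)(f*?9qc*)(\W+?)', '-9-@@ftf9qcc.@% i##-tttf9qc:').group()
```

This matches any character (captured as 'tag'); then exactly 3 of a non-word character, then one or more of a literal 't' (non-capturing group); then zero or more of a literal 'f' (lazy), then the literal '9q', then zero or more of the literal 'c' (captured); then one or more of a non-word character (lazy) (captured).
`re.search` scans for the first position where the pattern succeeds.
The match spans [16:28] → 'i##-tttf9qc:'.
Captured: group 1 = 'i', group 2 = 'f9qc', group 3 = ':'.

'i##-tttf9qc:'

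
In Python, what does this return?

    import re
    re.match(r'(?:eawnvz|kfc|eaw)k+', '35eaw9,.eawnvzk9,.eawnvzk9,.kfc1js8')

None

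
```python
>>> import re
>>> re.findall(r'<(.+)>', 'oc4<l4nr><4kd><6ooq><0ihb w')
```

['l4nr><4kd><6ooq']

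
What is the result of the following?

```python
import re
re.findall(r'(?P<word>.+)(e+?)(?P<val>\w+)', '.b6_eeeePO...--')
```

[('.b6_eee', 'e', 'PO')]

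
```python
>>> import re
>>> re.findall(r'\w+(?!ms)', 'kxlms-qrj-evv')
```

['kxlms', 'qrj', 'evv']

`(?!…)`/`(?<!…)` only lets a position through if the neighbouring text does NOT match; no characters are consumed.
Scanning left to right: at [0:5] → 'kxlms'; at [6:9] → 'qrj'; at [10:13] → 'evv'.
No capturing groups, so `findall` returns the 3 full match strings.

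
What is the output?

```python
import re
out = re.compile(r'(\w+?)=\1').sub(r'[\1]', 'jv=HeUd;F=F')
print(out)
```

`\1` has to match the exact text group 1 already captured.
Matches: at [8:11] → 'F=F'.
Each match is replaced using the text its own group 1 captured.

jv=HeUd;[F]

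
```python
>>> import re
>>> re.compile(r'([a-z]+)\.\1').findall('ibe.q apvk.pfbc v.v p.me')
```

['v']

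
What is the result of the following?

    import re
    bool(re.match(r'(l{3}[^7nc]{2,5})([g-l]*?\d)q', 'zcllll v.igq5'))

Pattern: exactly 3 of a literal 'l', then 2 to 5 of any character except [7nc] (captured); then zero or more of a character in [g-l] (lazy), then a digit (captured); then a literal 'q'.
`re.match` won't scan ahead — the pattern has to work from the very first character.
Here the pattern fails at index 0, so the call returns None, and `bool(None)` is False.

False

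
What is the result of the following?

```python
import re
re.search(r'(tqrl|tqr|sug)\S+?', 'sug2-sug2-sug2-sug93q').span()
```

(0, 4)

`re.search` scans for the first position where the pattern succeeds.
The match spans [0:4] → 'sug2'.
Captured: group 1 = 'sug'.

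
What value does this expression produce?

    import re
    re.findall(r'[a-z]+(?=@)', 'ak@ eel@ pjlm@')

The `(?=…)`/`(?<=…)` assertion just peeks at neighbouring text; it doesn't advance the match position.
Walking the string: at [0:2] → 'ak'; at [4:7] → 'eel'; at [9:13] → 'pjlm'.
With no groups in the pattern, `findall` gives back each whole match — 3 here.

['ak', 'eel', 'pjlm']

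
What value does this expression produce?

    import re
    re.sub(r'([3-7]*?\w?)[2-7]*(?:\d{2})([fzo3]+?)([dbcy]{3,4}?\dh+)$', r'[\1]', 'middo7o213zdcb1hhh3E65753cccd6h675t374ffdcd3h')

'middo7o213zdcb1hhh3E65753cccd6h[675t]'

This matches zero or more of a character in [3-7] (lazy), then optionally a word character (captured); then zero or more of a character in [2-7]; then exactly 2 of a digit (non-capturing group); then one or more of one of [fzo3] (lazy) (captured); then 3 to 4 of one of [dbcy] (lazy), then a digit, then one or more of the literal 'h' (captured); then anchored at the end.
The replacement refers to a captured group, so each match is rewritten using its own captured text.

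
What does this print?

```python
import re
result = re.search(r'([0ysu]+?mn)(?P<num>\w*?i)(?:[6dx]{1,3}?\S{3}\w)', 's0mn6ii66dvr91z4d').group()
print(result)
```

With the lazy modifier that quantifier settles for the fewest repetitions that let the rest of the pattern succeed (the atoms after it are unaffected and can still be greedy).
The match spans [0:12] → 's0mn6ii66dvr'.

s0mn6ii66dvr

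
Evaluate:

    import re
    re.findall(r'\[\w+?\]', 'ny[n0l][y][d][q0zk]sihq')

['[n0l]', '[y]', '[d]', '[q0zk]']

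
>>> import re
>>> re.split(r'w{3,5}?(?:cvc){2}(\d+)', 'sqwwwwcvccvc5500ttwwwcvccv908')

Pattern: 3 to 5 of the literal 'w' (lazy), then the literal 'cvc' repeated 2 times; then one or more of a digit (captured).
Matches to split on: at [2:16] → 'wwwwcvccvc5500'.
`re.split` interleaves the captured-group text with the surrounding fragments.

['sq', '5500', 'ttwwwcvccv908']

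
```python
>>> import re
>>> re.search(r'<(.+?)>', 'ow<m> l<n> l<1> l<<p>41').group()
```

'<m>'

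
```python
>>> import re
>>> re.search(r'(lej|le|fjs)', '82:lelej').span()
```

(3, 5)

The match spans [3:5] → 'le'.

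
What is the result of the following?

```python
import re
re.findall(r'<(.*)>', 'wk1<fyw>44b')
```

Walking the string: at [3:8] match '<fyw>', group 1 = 'fyw'.
Because there's exactly one group, `findall` drops the full match and keeps group 1 from the one hit.

['fyw']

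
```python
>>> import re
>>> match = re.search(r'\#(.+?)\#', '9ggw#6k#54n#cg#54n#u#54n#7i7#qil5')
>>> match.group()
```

'#6k#'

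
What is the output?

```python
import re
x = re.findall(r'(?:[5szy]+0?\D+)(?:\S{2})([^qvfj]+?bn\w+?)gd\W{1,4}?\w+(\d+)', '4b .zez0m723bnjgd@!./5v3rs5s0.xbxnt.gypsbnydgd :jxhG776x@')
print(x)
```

[('723bnj', '0')]

The pattern matches one or more of one of [5szy], then optionally a literal '0', then one or more of a non-digit (non-capturing group); then exactly 2 of a non-whitespace character (non-capturing group); then one or more of any character except [qvfj] (lazy), then the literal 'bn', then one or more of a word character (lazy) (captured); then the literal 'gd', then 1 to 4 of a non-word character (lazy), then one or more of a word character; then one or more of a digit (captured).
Scanning left to right: at [4:29] match 'zez0m723bnjgd@!./5v3rs5s0', groups = ('723bnj', '0').
With 2 capturing groups, `findall` returns a 2-tuple per match.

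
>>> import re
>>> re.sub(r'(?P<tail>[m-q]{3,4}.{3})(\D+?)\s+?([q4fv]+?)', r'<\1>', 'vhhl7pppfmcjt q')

This matches 3 to 4 of a character in [m-q], then exactly 3 of any character (captured as 'tail'); then one or more of a non-digit (lazy) (captured); then one or more of whitespace (lazy); then one or more of one of [q4fv] (lazy) (captured).
Matches: at [5:15] → 'pppfmcjt q'.
`\1` in the replacement pulls in group 1's text for each match.

'vhhl7<pppfmc>'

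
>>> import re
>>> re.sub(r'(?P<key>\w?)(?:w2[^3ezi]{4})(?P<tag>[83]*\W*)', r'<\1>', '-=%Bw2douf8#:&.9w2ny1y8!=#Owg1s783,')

'-=%<B><9>Owg1s783,'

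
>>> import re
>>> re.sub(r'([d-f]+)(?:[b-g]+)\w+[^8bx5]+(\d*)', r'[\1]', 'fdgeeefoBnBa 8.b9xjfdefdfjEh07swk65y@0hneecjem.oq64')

Each match is replaced using the text its own group 1 captured.

'[fd].b9xj[fdefd]'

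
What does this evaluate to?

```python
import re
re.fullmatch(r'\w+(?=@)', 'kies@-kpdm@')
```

None

The positive lookaround only admits positions where the adjacent text matches; those characters stay outside the span.
`fullmatch` succeeds only if the pattern covers the string from start to end.
Here there's no way to consume every character, so the call returns None.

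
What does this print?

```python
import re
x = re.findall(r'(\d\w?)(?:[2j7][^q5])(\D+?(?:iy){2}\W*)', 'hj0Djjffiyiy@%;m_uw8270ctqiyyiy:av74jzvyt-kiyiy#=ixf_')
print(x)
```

[('0D', 'ffiyiy@%;'), ('74', 'vyt-kiyiy#=')]

This matches a digit, then optionally a word character (captured); then one of [2j7], then any character except [q5] (non-capturing group); then one or more of a non-digit (lazy), then the literal 'iy' repeated 2 times, then zero or more of a non-word character (captured).
2 groups means each result is a tuple of 2 captured strings — 2 here.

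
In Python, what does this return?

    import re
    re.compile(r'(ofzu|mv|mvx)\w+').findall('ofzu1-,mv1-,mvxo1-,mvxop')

['ofzu', 'mv', 'mv', 'mv']

Branches in `(...|...)` are attempted left-to-right; the first branch that allows the whole pattern to succeed is taken.
Matches: at [0:5] match 'ofzu1', group 1 = 'ofzu'; at [7:10] match 'mv1', group 1 = 'mv'; at [12:17] match 'mvxo1', group 1 = 'mv'; at [19:24] match 'mvxop', group 1 = 'mv'.
One capturing group, so `findall` returns just the captured substring from each match — 4 in all.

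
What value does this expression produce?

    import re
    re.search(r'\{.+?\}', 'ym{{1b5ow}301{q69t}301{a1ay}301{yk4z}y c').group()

Lazy quantifiers expand one character at a time until the remainder of the pattern can match.
`re.search` scans for the first position where the pattern succeeds.
The match spans [2:10] → '{{1b5ow}'.

'{{1b5ow}'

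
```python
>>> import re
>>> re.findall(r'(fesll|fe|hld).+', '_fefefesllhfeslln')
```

Because there's exactly one group, `findall` drops the full match and keeps group 1 from the one hit.

['fe']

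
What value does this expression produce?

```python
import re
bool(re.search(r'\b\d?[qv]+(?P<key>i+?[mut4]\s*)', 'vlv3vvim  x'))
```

False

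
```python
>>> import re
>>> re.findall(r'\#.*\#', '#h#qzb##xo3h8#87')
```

`findall` yields the raw match text (1 of them) because the pattern has no groups.

['#h#qzb##xo3h8#']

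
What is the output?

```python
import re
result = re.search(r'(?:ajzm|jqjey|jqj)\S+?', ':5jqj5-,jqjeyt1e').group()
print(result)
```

The match spans [2:6] → 'jqj5'.

jqj5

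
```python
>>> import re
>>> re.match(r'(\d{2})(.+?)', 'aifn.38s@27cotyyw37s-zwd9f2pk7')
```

None

`re.match` won't scan ahead — the pattern has to work from the very first character.
Here the string doesn't start with a match, so the call returns None.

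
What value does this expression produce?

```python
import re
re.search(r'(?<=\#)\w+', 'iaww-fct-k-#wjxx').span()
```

(12, 16)

Lookahead/lookbehind check context without consuming it, so the matched span excludes the asserted characters.
`re.search` tries every starting position until one works.
The match spans [12:16] → 'wjxx'.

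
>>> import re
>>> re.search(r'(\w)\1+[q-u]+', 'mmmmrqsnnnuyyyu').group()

'mmmmrqs'

The backreference `\1` re-matches whatever the first group consumed, character for character.
`re.search` tries every starting position until one works.
The match spans [0:7] → 'mmmmrqs'.
Captured: group 1 = 'm'.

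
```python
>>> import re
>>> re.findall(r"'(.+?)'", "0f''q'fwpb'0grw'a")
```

Lazy quantifiers expand one character at a time until the remainder of the pattern can match.
Walking the string: at [2:6] match "''q'", group 1 = "'q"; at [10:16] match "'0grw'", group 1 = '0grw'.
`findall` collects group 1 from each match (2 total).

["'q", '0grw']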